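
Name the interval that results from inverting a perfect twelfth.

First reduce the compound perfect twelfth to its simple form, a perfect fifth.
Inverted interval numbers add to nine, so a fifth pairs with a fourth (5 + 4 = 9).
The quality also flips — perfect stays perfect — giving a perfect fourth.

perfect 4th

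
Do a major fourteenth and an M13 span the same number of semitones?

No

A major fourteenth is 23 semitones but a major thirteenth is 21 semitones — different sizes.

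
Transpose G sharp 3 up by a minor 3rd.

The third takes the letter from G up to B.
A minor third is 3 semitones; 3 semitones up from G#3 gives B3.

B 3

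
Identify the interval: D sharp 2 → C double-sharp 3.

D to C spans seven letter names (D-E-F-G-A-B-C) — that makes it a seventh of some quality.
The major seventh spans 11 semitones, and D#2 to C##3 is exactly 11 semitones — so this is a major seventh.

major 7th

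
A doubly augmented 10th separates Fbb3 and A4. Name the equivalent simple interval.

Take out an octave (7 from the number): 10 − 7 = 3.
That makes a doubly augmented tenth a compound doubly augmented third — an octave plus a doubly augmented third.

doubly augmented third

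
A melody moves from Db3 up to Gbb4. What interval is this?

D to G spans four letter names (D-E-F-G), plus an octave — that makes it an eleventh of some quality.
A perfect eleventh would be 17 semitones; Db3 to Gbb4 is 16, one semitone narrower, so the interval is diminished.
(Equivalently, a compound diminished fourth: a diminished fourth plus an octave.)

diminished eleventh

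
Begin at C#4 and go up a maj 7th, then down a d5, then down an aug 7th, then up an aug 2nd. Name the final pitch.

A major seventh up from C#4 is B#4.
A diminished fifth down from B#4 is E##4.
Down an augmented seventh from E##4: F#3 (12 semitones down).
An augmented second up from F#3 is G##3.

G##3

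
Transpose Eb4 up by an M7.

The seventh takes the letter from E up to D.
A major seventh spans 11 semitones, so from Eb4 the target pitch is D5.

D5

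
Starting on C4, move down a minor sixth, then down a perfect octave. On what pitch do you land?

E2

Down a minor sixth from C4: E3 (8 semitones down).
E3 down a perfect octave → E2 (12 semitones).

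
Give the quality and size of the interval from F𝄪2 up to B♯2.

P4

F to B spans four letter names (F-G-A-B): a fourth.
F##2 to B#2 is 5 semitones, matching the perfect fourth exactly, so the quality is perfect.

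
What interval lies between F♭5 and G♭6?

F to G spans two letter names (F-G), plus an octave, so the interval is some kind of ninth.
The major ninth spans 14 semitones, and Fb5 to Gb6 is exactly 14 semitones — so this is a major ninth.
(Equivalently, a compound major second: a major second plus an octave.)

major 9th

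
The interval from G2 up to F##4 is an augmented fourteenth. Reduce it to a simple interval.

Each octave removed subtracts seven from the number: 14 − 7 = 7.
That makes an augmented fourteenth a compound augmented seventh — an octave plus an augmented seventh.

augmented seventh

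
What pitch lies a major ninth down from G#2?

The ninth's letter: G down two letter names plus an octave → F.
A major ninth spans 14 semitones, so from G#2 the target pitch is F#1.

F#1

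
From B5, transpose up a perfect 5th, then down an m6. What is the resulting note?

A#5

Up a perfect fifth from B5: F#6 (7 semitones up).
F#6 down a minor sixth → A#5 (8 semitones).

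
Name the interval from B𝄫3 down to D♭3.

Descending from Bbb3 to Db3 is the same interval as ascending Db3 to Bbb3.
D to B spans six letter names (D-E-F-G-A-B), so the interval is some kind of sixth.
Db3 to Bbb3 is 8 semitones, a half step short of the major sixth (9), so this is minor.

minor 6th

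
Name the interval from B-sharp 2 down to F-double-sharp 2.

Descending from B#2 to F##2 is the same interval as ascending F##2 to B#2.
F to B spans four letter names (F-G-A-B) — that makes it a fourth of some quality.
F##2 to B#2 is 5 semitones, matching the perfect fourth exactly, so the quality is perfect.

perfect fourth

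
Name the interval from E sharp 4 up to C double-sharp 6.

E to C spans six letter names (E-F-G-A-B-C), plus an octave, so the interval is some kind of thirteenth.
Counting semitones, E#4→C##6 is 21, which is the major thirteenth.
(Equivalently, a compound major sixth: a major sixth plus an octave.)

major thirteenth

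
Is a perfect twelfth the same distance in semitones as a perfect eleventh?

A perfect twelfth spans 19 semitones; a perfect eleventh spans 17 semitones. They differ by 2.

No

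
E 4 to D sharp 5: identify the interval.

E to D spans seven letter names (E-F-G-A-B-C-D), so the interval is some kind of seventh.
Counting semitones, E4→D#5 is 11, which is the major seventh.

major seventh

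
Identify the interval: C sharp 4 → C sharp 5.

perfect octave

C to C is the same letter name, plus an octave, so the interval is some kind of octave.
C#4 to C#5 is 12 semitones, matching the perfect octave exactly, so the quality is perfect.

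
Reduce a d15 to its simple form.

diminished 8th

Take out an octave (7 from the number): 15 − 7 = 8.
So a diminished fifteenth is an octave plus a diminished octave. The quality is unchanged.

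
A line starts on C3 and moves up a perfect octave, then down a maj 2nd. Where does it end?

Bb3

A perfect octave up from C3 is C4.
A major second down from C4 is Bb3.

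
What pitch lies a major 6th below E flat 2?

G flat 1

Counting six letter names down from E lands on G.
A major sixth spans 9 semitones, so from Eb2 the target pitch is Gb1.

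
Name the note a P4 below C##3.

Counting four letter names down from C lands on G.
Moving 5 semitones down from C##3 (the size of a perfect fourth) reaches G##2.

G##2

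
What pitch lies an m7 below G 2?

A 1

Counting seven letter names down from G lands on A.
Moving 10 semitones down from G2 (the size of a minor seventh) reaches A1.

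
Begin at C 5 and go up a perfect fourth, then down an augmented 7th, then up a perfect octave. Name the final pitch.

Up a perfect fourth from C5: F5 (5 semitones up).
Down an augmented seventh from F5: Gbb4 (12 semitones down).
Gbb4 up a perfect octave → Gbb5 (12 semitones).

G double-flat 5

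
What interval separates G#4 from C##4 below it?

diminished 5th

Descending from G#4 to C##4 is the same interval as ascending C##4 to G#4.
C to G spans five letter names (C-D-E-F-G): a fifth.
C##4 to G#4 spans 6 semitones — one semitone narrower than the perfect fifth (7) — giving a diminished fifth.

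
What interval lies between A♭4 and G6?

major fourteenth

A to G spans seven letter names (A-B-C-D-E-F-G), plus an octave — that makes it a fourteenth of some quality.
Counting semitones, Ab4→G6 is 23, which is the major fourteenth.
(Equivalently, a compound major seventh: a major seventh plus an octave.)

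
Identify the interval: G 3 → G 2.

perfect octave

Descending from G3 to G2 is the same interval as ascending G2 to G3.
G to G is the same letter name, plus an octave: an octave.
Counting semitones, G2→G3 is 12, which is the perfect octave.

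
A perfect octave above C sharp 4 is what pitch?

For an octave the letter name doesn't change: still C, an octave up.
A perfect octave spans 12 semitones, so from C#4 the target pitch is C#5.

C sharp 5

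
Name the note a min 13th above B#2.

G#4

Six letters up from B (plus an octave) reaches G.
A minor thirteenth is 20 semitones; 20 semitones up from B#2 gives G#4.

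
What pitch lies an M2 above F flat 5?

Counting two letter names up from F lands on G.
A major second spans 2 semitones, so from Fb5 the target pitch is Gb5.

G flat 5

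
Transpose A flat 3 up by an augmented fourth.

Four letter names up from A: D.
Moving 6 semitones up from Ab3 (the size of an augmented fourth) reaches D4.

D 4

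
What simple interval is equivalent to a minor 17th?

Take out 2 octaves (14 from the number): 17 − 14 = 3.
Quality carries through unchanged, so the simple form is a minor third.

m3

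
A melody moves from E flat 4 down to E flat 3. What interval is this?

perfect 8th

Descending from Eb4 to Eb3 is the same interval as ascending Eb3 to Eb4.
E to E is the same letter name, plus an octave, so the interval is some kind of octave.
The perfect octave spans 12 semitones, and Eb3 to Eb4 is exactly 12 semitones — so this is a perfect octave.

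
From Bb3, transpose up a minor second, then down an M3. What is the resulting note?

Abb3

Bb3 up a minor second → Cb4 (1 semitone).
Down a major third from Cb4: Abb3 (4 semitones down).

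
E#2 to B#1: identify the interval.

perfect fourth

Descending from E#2 to B#1 is the same interval as ascending B#1 to E#2.
B to E spans four letter names (B-C-D-E) — that makes it a fourth of some quality.
B#1 to E#2 is 5 semitones, matching the perfect fourth exactly, so the quality is perfect.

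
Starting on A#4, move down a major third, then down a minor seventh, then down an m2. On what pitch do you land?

Down a major third from A#4: F#4 (4 semitones down).
A minor seventh down from F#4 is G#3.
G#3 down a minor second → F##3 (1 semitone).

F##3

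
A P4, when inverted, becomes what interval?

perfect 5th

Inverted interval numbers add to nine, so a fourth pairs with a fifth (4 + 5 = 9).
Quality inverts too: perfect stays perfect. That makes the inversion a perfect fifth.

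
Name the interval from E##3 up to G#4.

diminished 10th

E to G spans three letter names (E-F-G), plus an octave — that makes it a tenth of some quality.
E##3 to G#4 spans 14 semitones — two semitones narrower than the major tenth (16) — giving a diminished tenth.
(Equivalently, a compound diminished third: a diminished third plus an octave.)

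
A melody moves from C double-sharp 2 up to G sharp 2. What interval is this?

d5

C to G spans five letter names (C-D-E-F-G) — that makes it a fifth of some quality.
The perfect fifth is 7 semitones; here we have 6, one semitone narrower: diminished.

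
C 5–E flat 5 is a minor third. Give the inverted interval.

The rule of nine gives the new number: 9 − 3 = 6, so a third becomes a sixth.
The quality also flips — minor becomes major — giving a major sixth.

major sixth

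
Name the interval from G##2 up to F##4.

G to F spans seven letter names (G-A-B-C-D-E-F), plus an octave — that makes it a fourteenth of some quality.
G##2 to F##4 is 22 semitones, a half step short of the major fourteenth (23), so this is minor.
(Equivalently, a compound minor seventh: a minor seventh plus an octave.)

minor 14th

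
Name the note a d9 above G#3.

Ab4

Two letters up from G (plus an octave) reaches A.
A diminished ninth spans 12 semitones, so from G#3 the target pitch is Ab4.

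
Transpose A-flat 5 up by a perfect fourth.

D-flat 6

Counting four letter names up from A lands on D.
A perfect fourth is 5 semitones; 5 semitones up from Ab5 gives Db6.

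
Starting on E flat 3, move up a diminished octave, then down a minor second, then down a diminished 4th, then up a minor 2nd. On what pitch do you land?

Eb3 up a diminished octave → Ebb4 (11 semitones).
A minor second down from Ebb4 is Db4.
Db4 down a diminished fourth → A3 (4 semitones).
Up a minor second from A3: Bb3 (1 semitone up).

B flat 3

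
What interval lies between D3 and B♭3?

D to B spans six letter names (D-E-F-G-A-B): a sixth.
A major sixth would be 9 semitones, but D3 to Bb3 is 8 — one semitone narrower, making it a minor sixth.

minor sixth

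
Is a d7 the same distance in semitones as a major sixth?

A diminished seventh spans 9 semitones, and a major sixth also spans 9 semitones — they're enharmonic.

Yes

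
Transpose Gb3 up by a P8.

Gb4

The letter stays G (same as the start), shifted an octave up.
Moving 12 semitones up from Gb3 (the size of a perfect octave) reaches Gb4.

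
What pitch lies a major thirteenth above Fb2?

Db4

Counting six letter names plus an octave up from F lands on D.
A major thirteenth spans 21 semitones, so from Fb2 the target pitch is Db4.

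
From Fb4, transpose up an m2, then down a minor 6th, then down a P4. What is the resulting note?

Fb3

A minor second up from Fb4 is Gbb4.
Down a minor sixth from Gbb4: Bbb3 (8 semitones down).
A perfect fourth down from Bbb3 is Fb3.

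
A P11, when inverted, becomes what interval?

P5

First reduce the compound perfect eleventh to its simple form, a perfect fourth.
Interval numbers invert to sum to nine: 4 + 5 = 9, so a fourth inverts to a fifth.
And perfect stays perfect under inversion, so we get a perfect fifth.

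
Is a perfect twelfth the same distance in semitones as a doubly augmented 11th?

Yes

A perfect twelfth spans 19 semitones, and a doubly augmented eleventh also spans 19 semitones — they're enharmonic.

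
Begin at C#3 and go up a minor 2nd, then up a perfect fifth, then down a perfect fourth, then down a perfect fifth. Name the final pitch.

A2

C#3 up a minor second → D3 (1 semitone).
A perfect fifth up from D3 is A3.
A3 down a perfect fourth → E3 (5 semitones).
Down a perfect fifth from E3: A2 (7 semitones down).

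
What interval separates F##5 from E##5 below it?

minor second

Descending from F##5 to E##5 is the same interval as ascending E##5 to F##5.
E to F spans two letter names (E-F): a second.
At 1 semitone, E##5→F##5 falls one short of a major second: minor.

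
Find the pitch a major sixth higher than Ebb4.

Cb5

Six letter names up from E: C.
A major sixth spans 9 semitones, so from Ebb4 the target pitch is Cb5.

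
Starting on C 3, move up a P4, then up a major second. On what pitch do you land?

Up a perfect fourth from C3: F3 (5 semitones up).
F3 up a major second → G3 (2 semitones).

G 3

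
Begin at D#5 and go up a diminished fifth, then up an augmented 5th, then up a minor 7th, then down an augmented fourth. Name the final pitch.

A6

D#5 up a diminished fifth → A5 (6 semitones).
Up an augmented fifth from A5: E#6 (8 semitones up).
Up a minor seventh from E#6: D#7 (10 semitones up).
Down an augmented fourth from D#7: A6 (6 semitones down).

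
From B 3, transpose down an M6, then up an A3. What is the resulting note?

B3 down a major sixth → D3 (9 semitones).
Up an augmented third from D3: F##3 (5 semitones up).

F double-sharp 3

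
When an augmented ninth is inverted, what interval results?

First reduce the compound augmented ninth to its simple form, an augmented second.
The rule of nine gives the new number: 9 − 2 = 7, so a second becomes a seventh.
Quality inverts too: augmented becomes diminished. That makes the inversion a diminished seventh.

d7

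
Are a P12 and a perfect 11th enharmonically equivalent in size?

A perfect twelfth is 19 semitones but a perfect eleventh is 17 semitones — different sizes.

No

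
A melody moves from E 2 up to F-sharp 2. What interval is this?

E to F spans two letter names (E-F): a second.
The major second spans 2 semitones, and E2 to F#2 is exactly 2 semitones — so this is a major second.

major second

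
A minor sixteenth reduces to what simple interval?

minor 2nd

Each octave removed subtracts seven from the number: 16 − 14 = 2.
Quality carries through unchanged, so the simple form is a minor second.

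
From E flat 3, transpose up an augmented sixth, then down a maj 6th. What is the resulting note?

Eb3 up an augmented sixth → C#4 (10 semitones).
A major sixth down from C#4 is E3.

E 3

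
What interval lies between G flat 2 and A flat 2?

G to A spans two letter names (G-A) — that makes it a second of some quality.
Gb2 to Ab2 is 2 semitones, matching the major second exactly, so the quality is major.

major second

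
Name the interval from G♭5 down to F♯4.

Descending from Gb5 to F#4 is the same interval as ascending F#4 to Gb5.
F to G spans two letter names (F-G), plus an octave — that makes it a ninth of some quality.
A major ninth would be 14 semitones; F#4 to Gb5 is 12, two semitones narrower, so the interval is diminished.

diminished ninth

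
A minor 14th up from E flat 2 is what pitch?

The fourteenth's letter: E up seven letter names plus an octave → D.
A minor fourteenth spans 22 semitones, so from Eb2 the target pitch is Db4.

D flat 4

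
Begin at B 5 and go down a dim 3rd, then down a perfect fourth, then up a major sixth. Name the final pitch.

Down a diminished third from B5: G##5 (2 semitones down).
A perfect fourth down from G##5 is D##5.
Up a major sixth from D##5: B##5 (9 semitones up).

B double-sharp 5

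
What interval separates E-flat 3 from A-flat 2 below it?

P5

Descending from Eb3 to Ab2 is the same interval as ascending Ab2 to Eb3.
A to E spans five letter names (A-B-C-D-E), so the interval is some kind of fifth.
Ab2 to Eb3 is 7 semitones, matching the perfect fifth exactly, so the quality is perfect.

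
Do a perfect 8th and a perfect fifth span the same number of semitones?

12 semitones (perfect octave) vs 7 semitones (perfect fifth): not equal.

No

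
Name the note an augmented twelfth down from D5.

Gb3

Five letters down from D (plus an octave) reaches G.
An augmented twelfth spans 20 semitones, so from D5 the target pitch is Gb3.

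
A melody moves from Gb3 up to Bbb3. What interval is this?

G to B spans three letter names (G-A-B), so the interval is some kind of third.
Gb3 to Bbb3 is 3 semitones, a half step short of the major third (4), so this is minor.

m3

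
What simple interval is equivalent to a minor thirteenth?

Subtracting seven from the interval number removes an octave: 13 − 7 = 6.
So a minor thirteenth is an octave plus a minor sixth. The quality is unchanged.

minor 6th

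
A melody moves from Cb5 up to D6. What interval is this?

augmented ninth

C to D spans two letter names (C-D), plus an octave, so the interval is some kind of ninth.
A major ninth would be 14 semitones; Cb5 to D6 is 15, one semitone wider, so the interval is augmented.
(Equivalently, a compound augmented second: an augmented second plus an octave.)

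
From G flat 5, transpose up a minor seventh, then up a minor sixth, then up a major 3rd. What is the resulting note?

Gb5 up a minor seventh → Fb6 (10 semitones).
A minor sixth up from Fb6 is Dbb7.
Up a major third from Dbb7: Fb7 (4 semitones up).

F flat 7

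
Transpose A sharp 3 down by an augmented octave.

The letter stays A (same as the start), shifted an octave down.
An augmented octave is 13 semitones; 13 semitones down from A#3 gives A2.

A 2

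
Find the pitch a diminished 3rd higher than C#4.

Eb4

Counting three letter names up from C lands on E.
A diminished third is 2 semitones; 2 semitones up from C#4 gives Eb4.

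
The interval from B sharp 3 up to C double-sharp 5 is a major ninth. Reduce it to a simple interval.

major second

Take out an octave (7 from the number): 9 − 7 = 2.
That makes a major ninth a compound major second — an octave plus a major second.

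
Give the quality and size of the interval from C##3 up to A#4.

minor thirteenth

C to A spans six letter names (C-D-E-F-G-A), plus an octave, so the interval is some kind of thirteenth.
At 20 semitones, C##3→A#4 falls one short of a major thirteenth: minor.
(Equivalently, a compound minor sixth: a minor sixth plus an octave.)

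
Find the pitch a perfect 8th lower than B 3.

For an octave the letter name doesn't change: still B, an octave down.
A perfect octave spans 12 semitones, so from B3 the target pitch is B2.

B 2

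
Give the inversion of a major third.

minor 6th

Interval numbers invert to sum to nine: 3 + 6 = 9, so a third inverts to a sixth.
The quality also flips — major becomes minor — giving a minor sixth.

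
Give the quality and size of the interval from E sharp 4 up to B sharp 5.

perfect twelfth

E to B spans five letter names (E-F-G-A-B), plus an octave — that makes it a twelfth of some quality.
The perfect twelfth spans 19 semitones, and E#4 to B#5 is exactly 19 semitones — so this is a perfect twelfth.
(Equivalently, a compound perfect fifth: a perfect fifth plus an octave.)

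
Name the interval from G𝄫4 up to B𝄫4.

G to B spans three letter names (G-A-B) — that makes it a third of some quality.
Gbb4 to Bbb4 is 4 semitones, matching the major third exactly, so the quality is major.

M3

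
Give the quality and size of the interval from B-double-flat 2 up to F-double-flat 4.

diminished 12th

B to F spans five letter names (B-C-D-E-F), plus an octave, so the interval is some kind of twelfth.
Bbb2 to Fbb4 spans 18 semitones — one semitone narrower than the perfect twelfth (19) — giving a diminished twelfth.
(Equivalently, a compound diminished fifth: a diminished fifth plus an octave.)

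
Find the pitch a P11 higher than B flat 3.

E flat 5

Counting four letter names plus an octave up from B lands on E.
Moving 17 semitones up from Bb3 (the size of a perfect eleventh) reaches Eb5.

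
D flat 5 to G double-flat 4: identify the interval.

Descending from Db5 to Gbb4 is the same interval as ascending Gbb4 to Db5.
G to D spans five letter names (G-A-B-C-D): a fifth.
A perfect fifth would be 7 semitones; Gbb4 to Db5 is 8, one semitone wider, so the interval is augmented.

A5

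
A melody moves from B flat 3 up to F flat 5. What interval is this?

diminished 12th

B to F spans five letter names (B-C-D-E-F), plus an octave, so the interval is some kind of twelfth.
A perfect twelfth would be 19 semitones; Bb3 to Fb5 is 18, one semitone narrower, so the interval is diminished.
(Equivalently, a compound diminished fifth: a diminished fifth plus an octave.)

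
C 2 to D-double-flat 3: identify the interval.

diminished 9th

C to D spans two letter names (C-D), plus an octave — that makes it a ninth of some quality.
C2 to Dbb3 spans 12 semitones — two semitones narrower than the major ninth (14) — giving a diminished ninth.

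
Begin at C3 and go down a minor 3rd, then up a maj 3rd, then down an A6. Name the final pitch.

A minor third down from C3 is A2.
Up a major third from A2: C#3 (4 semitones up).
C#3 down an augmented sixth → Eb2 (10 semitones).

Eb2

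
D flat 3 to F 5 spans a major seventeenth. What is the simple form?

Each octave removed subtracts seven from the number: 17 − 14 = 3.
So a major seventeenth is 2 octaves plus a major third. The quality is unchanged.

M3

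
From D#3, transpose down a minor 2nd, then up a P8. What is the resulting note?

C##4

Down a minor second from D#3: C##3 (1 semitone down).
Up a perfect octave from C##3: C##4 (12 semitones up).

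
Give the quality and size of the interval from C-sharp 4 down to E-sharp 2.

Descending from C#4 to E#2 is the same interval as ascending E#2 to C#4.
E to C spans six letter names (E-F-G-A-B-C), plus an octave — that makes it a thirteenth of some quality.
A major thirteenth would be 21 semitones, but E#2 to C#4 is 20 — one semitone narrower, making it a minor thirteenth.
(Equivalently, a compound minor sixth: a minor sixth plus an octave.)

m13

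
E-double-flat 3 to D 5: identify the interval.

A14

E to D spans seven letter names (E-F-G-A-B-C-D), plus an octave: a fourteenth.
Ebb3 to D5 spans 24 semitones — one semitone wider than the major fourteenth (23) — giving an augmented fourteenth.
(Equivalently, a compound augmented seventh: an augmented seventh plus an octave.)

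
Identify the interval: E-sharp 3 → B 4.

E to B spans five letter names (E-F-G-A-B), plus an octave: a twelfth.
A perfect twelfth would be 19 semitones; E#3 to B4 is 18, one semitone narrower, so the interval is diminished.
(Equivalently, a compound diminished fifth: a diminished fifth plus an octave.)

diminished 12th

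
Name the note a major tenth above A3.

C#5

The tenth's letter: A up three letter names plus an octave → C.
A major tenth spans 16 semitones, so from A3 the target pitch is C#5.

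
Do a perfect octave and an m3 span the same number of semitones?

A perfect octave is 12 semitones but a minor third is 3 semitones — different sizes.

No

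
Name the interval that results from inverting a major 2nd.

Interval numbers invert to sum to nine: 2 + 7 = 9, so a second inverts to a seventh.
And major becomes minor under inversion, so we get a minor seventh.

minor seventh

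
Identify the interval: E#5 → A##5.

augmented 4th

E to A spans four letter names (E-F-G-A) — that makes it a fourth of some quality.
The perfect fourth is 5 semitones; here we have 6, one semitone wider: augmented.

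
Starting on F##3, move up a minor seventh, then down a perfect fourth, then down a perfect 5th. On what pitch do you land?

E#3

F##3 up a minor seventh → E#4 (10 semitones).
E#4 down a perfect fourth → B#3 (5 semitones).
Down a perfect fifth from B#3: E#3 (7 semitones down).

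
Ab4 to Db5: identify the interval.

A to D spans four letter names (A-B-C-D) — that makes it a fourth of some quality.
The perfect fourth spans 5 semitones, and Ab4 to Db5 is exactly 5 semitones — so this is a perfect fourth.

P4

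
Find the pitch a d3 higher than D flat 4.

F double-flat 4

Counting three letter names up from D lands on F.
Moving 2 semitones up from Db4 (the size of a diminished third) reaches Fbb4.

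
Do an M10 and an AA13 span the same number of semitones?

16 semitones (major tenth) vs 23 semitones (doubly augmented thirteenth): not equal.

No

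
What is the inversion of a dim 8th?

Interval numbers invert to sum to nine: 8 + 1 = 9, so an octave inverts to a unison.
And diminished becomes augmented under inversion, so we get an augmented unison.

augmented unison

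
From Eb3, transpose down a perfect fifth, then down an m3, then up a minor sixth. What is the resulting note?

Db3

A perfect fifth down from Eb3 is Ab2.
Ab2 down a minor third → F2 (3 semitones).
Up a minor sixth from F2: Db3 (8 semitones up).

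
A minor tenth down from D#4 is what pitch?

The tenth's letter: D down three letter names plus an octave → B.
A minor tenth is 15 semitones; 15 semitones down from D#4 gives B#2.

B#2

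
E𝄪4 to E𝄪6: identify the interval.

E to E is the same letter name, plus 2 octaves: a fifteenth.
The perfect fifteenth spans 24 semitones, and E##4 to E##6 is exactly 24 semitones — so this is a perfect fifteenth.
(Equivalently, a compound perfect octave: a perfect octave plus an octave.)

perfect 15th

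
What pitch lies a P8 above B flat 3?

B flat 4

The letter stays B (same as the start), shifted an octave up.
A perfect octave spans 12 semitones, so from Bb3 the target pitch is Bb4.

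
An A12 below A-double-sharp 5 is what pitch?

D-sharp 4

The twelfth's letter: A down five letter names plus an octave → D.
An augmented twelfth spans 20 semitones, so from A##5 the target pitch is D#4.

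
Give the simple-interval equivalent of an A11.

A4

Each octave removed subtracts seven from the number: 11 − 7 = 4.
So an augmented eleventh is an octave plus an augmented fourth. The quality is unchanged.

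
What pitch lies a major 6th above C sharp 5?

A sharp 5

Counting six letter names up from C lands on A.
A major sixth spans 9 semitones, so from C#5 the target pitch is A#5.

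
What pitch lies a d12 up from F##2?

The twelfth's letter: F up five letter names plus an octave → C.
Moving 18 semitones up from F##2 (the size of a diminished twelfth) reaches C#4.

C#4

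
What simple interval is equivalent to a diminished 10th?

Subtracting seven from the interval number removes an octave: 10 − 7 = 3.
Quality carries through unchanged, so the simple form is a diminished third.

diminished 3rd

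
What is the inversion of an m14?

First reduce the compound minor fourteenth to its simple form, a minor seventh.
Inverted interval numbers add to nine, so a seventh pairs with a second (7 + 2 = 9).
Quality inverts too: minor becomes major. That makes the inversion a major second.

M2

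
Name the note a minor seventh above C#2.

B2

The seventh takes the letter from C up to B.
A minor seventh spans 10 semitones, so from C#2 the target pitch is B2.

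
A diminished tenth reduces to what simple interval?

Subtracting seven from the interval number removes an octave: 10 − 7 = 3.
So a diminished tenth is an octave plus a diminished third. The quality is unchanged.

d3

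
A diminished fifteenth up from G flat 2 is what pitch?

For a fifteenth the letter name doesn't change: still G, two octaves up.
A diminished fifteenth spans 23 semitones, so from Gb2 the target pitch is Gbb4.

G double-flat 4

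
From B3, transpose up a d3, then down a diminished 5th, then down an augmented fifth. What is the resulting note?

Cb3

Up a diminished third from B3: Db4 (2 semitones up).
Down a diminished fifth from Db4: G3 (6 semitones down).
G3 down an augmented fifth → Cb3 (8 semitones).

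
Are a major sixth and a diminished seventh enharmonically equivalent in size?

Yes

A major sixth spans 9 semitones, and a diminished seventh also spans 9 semitones — they're enharmonic.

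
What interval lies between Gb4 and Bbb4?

G to B spans three letter names (G-A-B): a third.
A major third would be 4 semitones, but Gb4 to Bbb4 is 3 — one semitone narrower, making it a minor third.

minor third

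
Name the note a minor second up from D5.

The second takes the letter from D up to E.
A minor second spans 1 semitone, so from D5 the target pitch is Eb5.

Eb5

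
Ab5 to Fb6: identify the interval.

A to F spans six letter names (A-B-C-D-E-F), so the interval is some kind of sixth.
At 8 semitones, Ab5→Fb6 falls one short of a major sixth: minor.

minor sixth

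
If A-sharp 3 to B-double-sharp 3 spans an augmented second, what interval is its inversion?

diminished 7th

Inverted interval numbers add to nine, so a second pairs with a seventh (2 + 7 = 9).
Quality inverts too: augmented becomes diminished. That makes the inversion a diminished seventh.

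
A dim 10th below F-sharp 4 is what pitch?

Counting three letter names plus an octave down from F lands on D.
A diminished tenth spans 14 semitones, so from F#4 the target pitch is D##3.

D-double-sharp 3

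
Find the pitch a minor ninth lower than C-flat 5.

Counting two letter names plus an octave down from C lands on B.
A minor ninth is 13 semitones; 13 semitones down from Cb5 gives Bb3.

B-flat 3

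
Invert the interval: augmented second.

The rule of nine gives the new number: 9 − 2 = 7, so a second becomes a seventh.
And augmented becomes diminished under inversion, so we get a diminished seventh.

d7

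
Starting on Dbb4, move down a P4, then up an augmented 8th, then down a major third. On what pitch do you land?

Fb4

Dbb4 down a perfect fourth → Abb3 (5 semitones).
Up an augmented octave from Abb3: Ab4 (13 semitones up).
Ab4 down a major third → Fb4 (4 semitones).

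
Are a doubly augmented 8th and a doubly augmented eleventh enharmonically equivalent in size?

A doubly augmented octave spans 14 semitones; a doubly augmented eleventh spans 19 semitones. They differ by 5.

No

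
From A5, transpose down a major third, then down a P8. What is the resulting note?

Down a major third from A5: F5 (4 semitones down).
Down a perfect octave from F5: F4 (12 semitones down).

F4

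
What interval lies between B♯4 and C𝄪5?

M2

B to C spans two letter names (B-C): a second.
B#4 to C##5 is 2 semitones, matching the major second exactly, so the quality is major.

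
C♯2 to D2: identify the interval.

minor second

C to D spans two letter names (C-D): a second.
At 1 semitone, C#2→D2 falls one short of a major second: minor.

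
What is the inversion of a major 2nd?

minor seventh

Interval numbers invert to sum to nine: 2 + 7 = 9, so a second inverts to a seventh.
Quality inverts too: major becomes minor. That makes the inversion a minor seventh.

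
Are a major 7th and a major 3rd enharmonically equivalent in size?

A major seventh spans 11 semitones; a major third spans 4 semitones. They differ by 7.

No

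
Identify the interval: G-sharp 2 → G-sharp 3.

G to G is the same letter name, plus an octave — that makes it an octave of some quality.
Counting semitones, G#2→G#3 is 12, which is the perfect octave.

perfect octave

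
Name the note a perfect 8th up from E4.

E5

For an octave the letter name doesn't change: still E, an octave up.
A perfect octave is 12 semitones; 12 semitones up from E4 gives E5.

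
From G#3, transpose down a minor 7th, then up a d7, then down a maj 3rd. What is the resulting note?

Eb3

G#3 down a minor seventh → A#2 (10 semitones).
Up a diminished seventh from A#2: G3 (9 semitones up).
Down a major third from G3: Eb3 (4 semitones down).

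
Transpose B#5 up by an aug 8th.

The letter stays B (same as the start), shifted an octave up.
An augmented octave spans 13 semitones, so from B#5 the target pitch is B##6.

B##6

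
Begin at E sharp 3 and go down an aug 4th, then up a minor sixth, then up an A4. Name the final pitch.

C sharp 4

E#3 down an augmented fourth → B2 (6 semitones).
A minor sixth up from B2 is G3.
G3 up an augmented fourth → C#4 (6 semitones).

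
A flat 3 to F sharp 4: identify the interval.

A to F spans six letter names (A-B-C-D-E-F), so the interval is some kind of sixth.
Ab3 to F#4 spans 10 semitones — one semitone wider than the major sixth (9) — giving an augmented sixth.

augmented sixth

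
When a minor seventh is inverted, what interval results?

Interval numbers invert to sum to nine: 7 + 2 = 9, so a seventh inverts to a second.
Quality inverts too: minor becomes major. That makes the inversion a major second.

M2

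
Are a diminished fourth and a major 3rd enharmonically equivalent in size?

Both span 4 semitones: a diminished fourth and a major third are the same chromatic distance.

Yes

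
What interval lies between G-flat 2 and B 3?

augmented tenth

G to B spans three letter names (G-A-B), plus an octave: a tenth.
A major tenth would be 16 semitones; Gb2 to B3 is 17, one semitone wider, so the interval is augmented.
(Equivalently, a compound augmented third: an augmented third plus an octave.)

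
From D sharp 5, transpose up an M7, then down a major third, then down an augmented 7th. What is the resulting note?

D#5 up a major seventh → C##6 (11 semitones).
C##6 down a major third → A#5 (4 semitones).
A#5 down an augmented seventh → Bb4 (12 semitones).

B flat 4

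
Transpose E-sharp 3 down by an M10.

Three letters down from E (plus an octave) reaches C.
A major tenth spans 16 semitones, so from E#3 the target pitch is C#2.

C-sharp 2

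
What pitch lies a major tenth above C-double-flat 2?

The tenth's letter: C up three letter names plus an octave → E.
Moving 16 semitones up from Cbb2 (the size of a major tenth) reaches Ebb3.

E-double-flat 3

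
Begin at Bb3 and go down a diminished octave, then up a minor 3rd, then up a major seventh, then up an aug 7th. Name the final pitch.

B##4

Bb3 down a diminished octave → B2 (11 semitones).
Up a minor third from B2: D3 (3 semitones up).
A major seventh up from D3 is C#4.
C#4 up an augmented seventh → B##4 (12 semitones).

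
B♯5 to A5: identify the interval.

Descending from B#5 to A5 is the same interval as ascending A5 to B#5.
A to B spans two letter names (A-B), so the interval is some kind of second.
A5 to B#5 spans 3 semitones — one semitone wider than the major second (2) — giving an augmented second.

A2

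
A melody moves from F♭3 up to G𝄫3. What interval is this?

minor second

F to G spans two letter names (F-G) — that makes it a second of some quality.
Fb3 to Gbb3 is 1 semitone, a half step short of the major second (2), so this is minor.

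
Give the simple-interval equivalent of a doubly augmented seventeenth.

Each octave removed subtracts seven from the number: 17 − 14 = 3.
So a doubly augmented seventeenth is 2 octaves plus a doubly augmented third. The quality is unchanged.

doubly augmented third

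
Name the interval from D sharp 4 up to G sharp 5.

perfect 11th

D to G spans four letter names (D-E-F-G), plus an octave: an eleventh.
D#4 to G#5 is 17 semitones, matching the perfect eleventh exactly, so the quality is perfect.
(Equivalently, a compound perfect fourth: a perfect fourth plus an octave.)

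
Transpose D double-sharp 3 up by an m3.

F double-sharp 3

Three letter names up from D: F.
A minor third is 3 semitones; 3 semitones up from D##3 gives F##3.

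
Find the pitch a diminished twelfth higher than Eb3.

Counting five letter names plus an octave up from E lands on B.
A diminished twelfth is 18 semitones; 18 semitones up from Eb3 gives Bbb4.

Bbb4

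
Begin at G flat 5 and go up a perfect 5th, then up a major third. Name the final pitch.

F 6

A perfect fifth up from Gb5 is Db6.
Db6 up a major third → F6 (4 semitones).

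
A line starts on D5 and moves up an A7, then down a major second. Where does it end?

D5 up an augmented seventh → C##6 (12 semitones).
C##6 down a major second → B#5 (2 semitones).

B#5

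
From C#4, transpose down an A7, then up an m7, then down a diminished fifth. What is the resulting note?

C#4 down an augmented seventh → Db3 (12 semitones).
Db3 up a minor seventh → Cb4 (10 semitones).
Cb4 down a diminished fifth → F3 (6 semitones).

F3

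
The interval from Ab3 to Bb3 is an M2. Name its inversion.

m7

Interval numbers invert to sum to nine: 2 + 7 = 9, so a second inverts to a seventh.
Quality inverts too: major becomes minor. That makes the inversion a minor seventh.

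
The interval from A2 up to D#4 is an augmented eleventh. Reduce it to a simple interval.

augmented 4th

Each octave removed subtracts seven from the number: 11 − 7 = 4.
So an augmented eleventh is an octave plus an augmented fourth. The quality is unchanged.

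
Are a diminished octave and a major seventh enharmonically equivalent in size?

Both span 11 semitones: a diminished octave and a major seventh are the same chromatic distance.

Yes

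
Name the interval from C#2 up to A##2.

C to A spans six letter names (C-D-E-F-G-A) — that makes it a sixth of some quality.
A major sixth would be 9 semitones; C#2 to A##2 is 10, one semitone wider, so the interval is augmented.

augmented sixth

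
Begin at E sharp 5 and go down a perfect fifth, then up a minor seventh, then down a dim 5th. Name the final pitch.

A perfect fifth down from E#5 is A#4.
Up a minor seventh from A#4: G#5 (10 semitones up).
A diminished fifth down from G#5 is C##5.

C double-sharp 5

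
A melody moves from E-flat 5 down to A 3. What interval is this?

diminished 12th

Descending from Eb5 to A3 is the same interval as ascending A3 to Eb5.
A to E spans five letter names (A-B-C-D-E), plus an octave: a twelfth.
The perfect twelfth is 19 semitones; here we have 18, one semitone narrower: diminished.
(Equivalently, a compound diminished fifth: a diminished fifth plus an octave.)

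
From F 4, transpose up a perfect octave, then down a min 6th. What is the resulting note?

A 4

F4 up a perfect octave → F5 (12 semitones).
Down a minor sixth from F5: A4 (8 semitones down).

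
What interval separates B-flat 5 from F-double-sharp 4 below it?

Descending from Bb5 to F##4 is the same interval as ascending F##4 to Bb5.
F to B spans four letter names (F-G-A-B), plus an octave — that makes it an eleventh of some quality.
F##4 to Bb5 spans 15 semitones — two semitones narrower than the perfect eleventh (17) — giving a doubly diminished eleventh.
(Equivalently, a compound doubly diminished fourth: a doubly diminished fourth plus an octave.)

doubly diminished eleventh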